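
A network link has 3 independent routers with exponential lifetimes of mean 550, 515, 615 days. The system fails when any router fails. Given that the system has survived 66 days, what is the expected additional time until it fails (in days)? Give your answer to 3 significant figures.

186

First-failure rate Σλ = 1/550 + 1/515 + 1/615 = 0.00538595.
By memorylessness the expected residual is 1/Σλ = 185.668 days, regardless of the 66 already elapsed.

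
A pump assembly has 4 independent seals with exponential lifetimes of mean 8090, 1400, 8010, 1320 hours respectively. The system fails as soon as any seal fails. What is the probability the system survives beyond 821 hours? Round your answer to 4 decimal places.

The first failure time is exponential with rate Σλ_i = 1/8090 + 1/1400 + 1/8010 + 1/1320 = 0.00172031 per hour.
P(min > 821) = e^(−0.00172031·821) = e^(−1.4124) ≈ 0.2436.

0.2436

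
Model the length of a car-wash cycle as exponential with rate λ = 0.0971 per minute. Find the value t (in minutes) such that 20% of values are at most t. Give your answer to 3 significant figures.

Set 1 − e^(−λt) = 0.2, so t = −ln(0.8)/λ = 0.22314/0.0971 ≈ 2.29808 minutes.

2.30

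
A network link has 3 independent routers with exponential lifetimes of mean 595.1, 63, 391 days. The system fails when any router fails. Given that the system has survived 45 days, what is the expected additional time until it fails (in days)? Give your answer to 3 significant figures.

First-failure rate Σλ = 1/595.1 + 1/63 + 1/391 = 0.020111.
By memorylessness the expected residual is 1/Σλ = 49.7242 days, regardless of the 45 already elapsed.

49.7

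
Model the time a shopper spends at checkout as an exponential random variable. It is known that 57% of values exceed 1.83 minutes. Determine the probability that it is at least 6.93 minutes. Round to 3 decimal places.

0.119

e^(−λ·1.83) = 0.57 ⇒ λ = −ln(0.57)/1.83 = 0.307169.
P(X > 6.93) = e^(−0.307169·6.93) = e^(−2.1287) ≈ 0.119.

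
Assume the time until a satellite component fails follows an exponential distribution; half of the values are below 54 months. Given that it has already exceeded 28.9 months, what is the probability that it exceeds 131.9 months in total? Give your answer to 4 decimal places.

For an exponential, median = ln(2)/λ, so λ = ln 2 / 54 = 0.0128361 per month.
P(X > s+t | X > s) = e^(−λ(s+t))/e^(−λs) = e^(−λt), independent of s = 28.9.
P(X > 103) = e^(−1.3221) ≈ 0.2666.

0.2666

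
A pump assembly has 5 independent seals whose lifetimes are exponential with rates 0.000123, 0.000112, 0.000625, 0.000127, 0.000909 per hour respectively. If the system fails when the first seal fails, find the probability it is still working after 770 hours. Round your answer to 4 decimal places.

The time to first failure is exponential with rate Σλ = 0.000123 + 0.000112 + 0.000625 + 0.000127 + 0.000909 = 0.001896.
P(min > 770) = e^(−0.001896·770) = e^(−1.4599) ≈ 0.2323.

0.2323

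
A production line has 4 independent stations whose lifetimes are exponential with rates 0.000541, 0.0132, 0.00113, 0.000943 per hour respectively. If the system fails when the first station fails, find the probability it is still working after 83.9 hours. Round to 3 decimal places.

The time to first failure is exponential with rate Σλ = 0.000541 + 0.0132 + 0.00113 + 0.000943 = 0.015814.
P(min > 83.9) = e^(−0.015814·83.9) = e^(−1.3268) ≈ 0.265.

0.265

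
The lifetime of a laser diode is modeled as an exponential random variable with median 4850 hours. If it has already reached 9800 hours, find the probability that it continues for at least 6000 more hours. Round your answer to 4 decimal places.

0.4242

For an exponential, median = ln(2)/λ, so λ = ln 2 / 4850 = 0.000142917 per hour.
By the memoryless property, P(X > 9800+6000 | X > 9800) = P(X > 6000).
P(X > 6000) = e^(−0.8575) ≈ 0.4242.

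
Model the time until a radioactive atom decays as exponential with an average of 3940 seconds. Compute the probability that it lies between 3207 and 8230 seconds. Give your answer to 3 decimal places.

0.319

The rate is λ = 1/3940 = 0.000253807 per second.
P(3207 < X < 8230) = e^(−λ·3207) − e^(−λ·8230) = 0.44310 − 0.12383 ≈ 0.319.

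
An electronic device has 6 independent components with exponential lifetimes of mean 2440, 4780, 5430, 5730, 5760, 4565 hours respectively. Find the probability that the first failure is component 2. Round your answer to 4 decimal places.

Rates: λ_i = 1/mean_i → 0.000409836, 0.000209205, 0.000184162, 0.00017452, 0.000173611, 0.000219058; Σλ = 0.00137039.
P(component 2 first) = λ_2/Σλ = 0.000209205/0.00137039 ≈ 0.1527.

0.1527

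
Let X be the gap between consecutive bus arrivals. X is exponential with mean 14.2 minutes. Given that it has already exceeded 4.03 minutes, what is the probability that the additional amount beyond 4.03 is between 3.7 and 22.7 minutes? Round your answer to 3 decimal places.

0.568

The rate is λ = 1/14.2 = 0.0704225 per minute.
Memoryless: the residual past 4.03 is again Exp(λ).
P(3.7 < residual < 22.7) = e^(−λ·3.7) − e^(−λ·22.7) = 0.77062 − 0.20218 ≈ 0.568.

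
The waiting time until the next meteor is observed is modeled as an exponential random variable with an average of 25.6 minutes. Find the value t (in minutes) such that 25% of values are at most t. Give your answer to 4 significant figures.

7.365

The rate is λ = 1/25.6 = 0.0390625 per minute.
Set 1 − e^(−λt) = 0.25, so t = −ln(0.75)/λ = 0.28768/0.0390625 ≈ 7.36466 minutes.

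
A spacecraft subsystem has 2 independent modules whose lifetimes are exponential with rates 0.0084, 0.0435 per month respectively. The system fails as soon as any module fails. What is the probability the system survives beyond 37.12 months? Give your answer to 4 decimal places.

0.1457

The time to first failure is exponential with rate Σλ = 0.0084 + 0.0435 = 0.0519.
P(min > 37.12) = e^(−0.0519·37.12) = e^(−1.9265) ≈ 0.1457.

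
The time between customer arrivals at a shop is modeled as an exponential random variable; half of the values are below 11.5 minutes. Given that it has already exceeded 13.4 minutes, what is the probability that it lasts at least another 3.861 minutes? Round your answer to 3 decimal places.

0.792

For an exponential, median = ln(2)/λ, so λ = ln 2 / 11.5 = 0.0602737 per minute.
By the memoryless property, P(X > 13.4+3.861 | X > 13.4) = P(X > 3.861).
P(X > 3.861) = e^(−0.23272) ≈ 0.792.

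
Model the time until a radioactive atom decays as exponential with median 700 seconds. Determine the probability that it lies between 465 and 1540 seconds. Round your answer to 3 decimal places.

For an exponential, median = ln(2)/λ, so λ = ln 2 / 700 = 0.00099021 per second.
P(465 < X < 1540) = e^(−λ·465) − e^(−λ·1540) = 0.63100 − 0.21764 ≈ 0.413.

0.413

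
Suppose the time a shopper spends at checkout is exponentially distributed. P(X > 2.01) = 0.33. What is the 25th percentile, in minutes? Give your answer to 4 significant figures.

e^(−λ·2.01) = 0.33 ⇒ λ = −ln(0.33)/2.01 = 0.551573.
25th percentile: 1 − e^(−λt) = 0.25, t = −ln(0.75)/λ = 0.521566 minutes.

0.5216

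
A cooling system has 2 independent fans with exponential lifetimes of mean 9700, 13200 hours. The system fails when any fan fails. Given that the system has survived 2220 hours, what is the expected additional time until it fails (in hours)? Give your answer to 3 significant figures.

5590

First-failure rate Σλ = 1/9700 + 1/13200 = 0.00017885.
By memorylessness the expected residual is 1/Σλ = 5591.27 hours, regardless of the 2220 already elapsed.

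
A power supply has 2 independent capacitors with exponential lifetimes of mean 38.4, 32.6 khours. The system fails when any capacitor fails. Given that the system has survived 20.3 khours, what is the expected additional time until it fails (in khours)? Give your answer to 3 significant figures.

First-failure rate Σλ = 1/38.4 + 1/32.6 = 0.0567165.
By memorylessness the expected residual is 1/Σλ = 17.6315 khours, regardless of the 20.3 already elapsed.

17.6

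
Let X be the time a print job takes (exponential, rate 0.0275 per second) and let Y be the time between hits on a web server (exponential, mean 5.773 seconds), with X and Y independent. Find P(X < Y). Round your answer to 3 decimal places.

λ_1 = 0.0275, λ_2 = 1/5.773 = 0.17322.
For independent exponentials, P(X < Y) = λ_1/(λ_1+λ_2) = 0.0275/0.20072 ≈ 0.137.

0.137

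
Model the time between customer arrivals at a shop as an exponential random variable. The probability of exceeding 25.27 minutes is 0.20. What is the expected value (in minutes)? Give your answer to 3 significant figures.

e^(−λ·25.27) = 0.20 ⇒ λ = −ln(0.20)/25.27 = 0.0636897.
Mean = 1/λ = 15.7011 minutes.

15.7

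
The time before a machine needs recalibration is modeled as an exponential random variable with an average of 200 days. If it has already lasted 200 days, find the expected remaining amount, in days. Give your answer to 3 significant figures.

200

The rate is λ = 1/200 = 0.005 per day.
By memorylessness, the remaining amount past any threshold is again Exp(λ) with mean 1/λ = 200 days.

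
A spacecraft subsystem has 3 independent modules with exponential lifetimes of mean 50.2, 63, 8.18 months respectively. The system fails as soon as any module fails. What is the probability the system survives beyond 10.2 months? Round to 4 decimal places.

0.1995

The first failure time is exponential with rate Σλ_i = 1/50.2 + 1/63 + 1/8.18 = 0.158043 per month.
P(min > 10.2) = e^(−0.158043·10.2) = e^(−1.612) ≈ 0.1995.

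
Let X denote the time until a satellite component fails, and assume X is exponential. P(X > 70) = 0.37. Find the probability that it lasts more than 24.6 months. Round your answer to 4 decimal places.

0.7051

e^(−λ·70) = 0.37 ⇒ λ = −ln(0.37)/70 = 0.0142036.
P(X > 24.6) = e^(−0.0142036·24.6) = e^(−0.34941) ≈ 0.7051.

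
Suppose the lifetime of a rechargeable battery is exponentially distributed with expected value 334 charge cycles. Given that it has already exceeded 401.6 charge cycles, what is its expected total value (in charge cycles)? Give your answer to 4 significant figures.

735.6

The rate is λ = 1/334 = 0.00299401 per charge cycle.
By memorylessness, E[X | X > 401.6] = 401.6 + 1/λ = 401.6 + 334 = 735.6 charge cycles.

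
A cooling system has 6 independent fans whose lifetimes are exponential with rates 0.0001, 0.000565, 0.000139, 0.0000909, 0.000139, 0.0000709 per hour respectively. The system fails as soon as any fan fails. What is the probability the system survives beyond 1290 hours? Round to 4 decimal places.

0.2405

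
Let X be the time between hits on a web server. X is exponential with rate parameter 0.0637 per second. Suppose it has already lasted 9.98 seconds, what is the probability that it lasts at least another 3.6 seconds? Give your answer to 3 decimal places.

0.795

P(X > s+t | X > s) = e^(−λ(s+t))/e^(−λs) = e^(−λt), independent of s = 9.98.
P(X > 3.6) = e^(−0.22932) ≈ 0.795.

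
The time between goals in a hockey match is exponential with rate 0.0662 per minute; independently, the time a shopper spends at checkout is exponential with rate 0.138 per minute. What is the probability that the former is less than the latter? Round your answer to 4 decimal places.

0.3242

λ_1 = 0.0662, λ_2 = 0.138.
For independent exponentials, P(the former < the latter) = λ_1/(λ_1+λ_2) = 0.0662/0.2042 ≈ 0.3242.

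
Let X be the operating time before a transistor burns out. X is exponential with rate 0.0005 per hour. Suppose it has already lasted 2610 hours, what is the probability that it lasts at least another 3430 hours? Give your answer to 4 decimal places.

The exponential is memoryless, so the remaining time is again Exp(λ): the condition X > 2610 is irrelevant.
P(X > 3430) = e^(−1.715) ≈ 0.1800.

0.1800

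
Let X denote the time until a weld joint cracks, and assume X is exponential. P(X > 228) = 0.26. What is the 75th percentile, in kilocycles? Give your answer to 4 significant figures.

234.6

e^(−λ·228) = 0.26 ⇒ λ = −ln(0.26)/228 = 0.00590822.
75th percentile: 1 − e^(−λt) = 0.75, t = −ln(0.25)/λ = 234.638 kilocycles.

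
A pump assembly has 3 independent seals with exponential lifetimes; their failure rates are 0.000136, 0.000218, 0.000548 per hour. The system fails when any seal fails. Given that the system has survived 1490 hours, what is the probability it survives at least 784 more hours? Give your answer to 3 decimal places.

0.493

Time to first failure ~ Exp(Σλ) with Σλ = 0.000902.
By memorylessness, P(T > 1490+784 | T > 1490) = P(T > 784) = e^(−0.000902·784) ≈ 0.493.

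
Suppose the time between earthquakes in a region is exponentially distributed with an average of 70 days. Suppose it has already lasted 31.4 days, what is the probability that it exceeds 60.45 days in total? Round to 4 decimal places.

The rate is λ = 1/70 = 0.0142857 per day.
P(X > s+t | X > s) = e^(−λ(s+t))/e^(−λs) = e^(−λt), independent of s = 31.4.
P(X > 29.05) = e^(−0.415) ≈ 0.6603.

0.6603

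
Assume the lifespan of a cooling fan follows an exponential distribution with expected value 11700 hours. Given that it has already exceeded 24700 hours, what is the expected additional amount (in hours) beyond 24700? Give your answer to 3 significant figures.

11700

The rate is λ = 1/11700 = 0.0000854701 per hour.
By memorylessness, the remaining amount past any threshold is again Exp(λ) with mean 1/λ = 11700 hours.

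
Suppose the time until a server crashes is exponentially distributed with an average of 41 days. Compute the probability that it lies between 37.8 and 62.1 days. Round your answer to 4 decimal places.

0.1779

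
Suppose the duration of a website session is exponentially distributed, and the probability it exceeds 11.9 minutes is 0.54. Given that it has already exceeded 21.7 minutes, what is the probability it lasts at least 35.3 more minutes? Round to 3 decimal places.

From e^(−λ·11.9) = 0.54, λ = −ln(0.54)/11.9 = 0.0517803.
Memoryless: P(X > 21.7+35.3 | X > 21.7) = P(X > 35.3) = e^(−0.0517803·35.3) ≈ 0.161.

0.161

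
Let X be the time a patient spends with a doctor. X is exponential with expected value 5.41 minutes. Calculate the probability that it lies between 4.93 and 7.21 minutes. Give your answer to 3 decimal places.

The rate is λ = 1/5.41 = 0.184843 per minute.
P(4.93 < X < 7.21) = e^(−λ·4.93) − e^(−λ·7.21) = 0.40201 − 0.26376 ≈ 0.138.

0.138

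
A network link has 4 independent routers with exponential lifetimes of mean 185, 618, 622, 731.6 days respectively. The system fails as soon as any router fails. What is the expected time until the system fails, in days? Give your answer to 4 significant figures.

100.0

The first failure time is exponential with rate Σλ_i = 1/185 + 1/618 + 1/622 + 1/731.6 = 0.00999811 per day.
E[min] = 1/Σλ = 1/0.00999811 = 100.019 days.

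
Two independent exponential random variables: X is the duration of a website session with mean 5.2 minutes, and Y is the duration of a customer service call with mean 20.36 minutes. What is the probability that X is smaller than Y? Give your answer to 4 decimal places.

0.7966

λ_1 = 1/5.2 = 0.192308, λ_2 = 1/20.36 = 0.0491159.
For independent exponentials, P(X < Y) = λ_1/(λ_1+λ_2) = 0.192308/0.241424 ≈ 0.7966.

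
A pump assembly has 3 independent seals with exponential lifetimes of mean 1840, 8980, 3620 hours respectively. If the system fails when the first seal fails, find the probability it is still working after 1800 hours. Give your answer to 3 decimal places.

0.187

The first failure time is exponential with rate Σλ_i = 1/1840 + 1/8980 + 1/3620 = 0.00093108 per hour.
P(min > 1800) = e^(−0.00093108·1800) = e^(−1.6759) ≈ 0.187.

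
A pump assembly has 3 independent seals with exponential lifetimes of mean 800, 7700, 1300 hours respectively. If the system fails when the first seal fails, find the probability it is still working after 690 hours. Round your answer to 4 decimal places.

0.2270

The first failure time is exponential with rate Σλ_i = 1/800 + 1/7700 + 1/1300 = 0.0021491 per hour.
P(min > 690) = e^(−0.0021491·690) = e^(−1.4829) ≈ 0.2270.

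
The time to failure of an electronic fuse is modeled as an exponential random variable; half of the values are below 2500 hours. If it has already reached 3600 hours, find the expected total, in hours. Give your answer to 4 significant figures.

For an exponential, median = ln(2)/λ, so λ = ln 2 / 2500 = 0.000277259 per hour.
By memorylessness, E[X | X > 3600] = 3600 + 1/λ = 3600 + 3606.74 = 7206.74 hours.

7207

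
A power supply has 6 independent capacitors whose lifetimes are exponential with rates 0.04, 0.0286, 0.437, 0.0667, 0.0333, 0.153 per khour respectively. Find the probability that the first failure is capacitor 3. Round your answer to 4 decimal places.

The time to first failure is exponential with rate Σλ = 0.04 + 0.0286 + 0.437 + 0.0667 + 0.0333 + 0.153 = 0.7586.
P(capacitor 3 first) = λ_3/Σλ = 0.437/0.7586 ≈ 0.5761.

0.5761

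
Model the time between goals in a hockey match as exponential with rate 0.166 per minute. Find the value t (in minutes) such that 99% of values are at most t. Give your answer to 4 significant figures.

27.74

Set 1 − e^(−λt) = 0.99, so t = −ln(0.01)/λ = 4.6052/0.166 ≈ 27.742 minutes.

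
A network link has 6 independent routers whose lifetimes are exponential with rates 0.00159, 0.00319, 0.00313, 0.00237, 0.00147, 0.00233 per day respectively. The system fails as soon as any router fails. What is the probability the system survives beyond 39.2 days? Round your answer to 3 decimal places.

0.576

The time to first failure is exponential with rate Σλ = 0.00159 + 0.00319 + 0.00313 + 0.00237 + 0.00147 + 0.00233 = 0.01408.
P(min > 39.2) = e^(−0.01408·39.2) = e^(−0.55194) ≈ 0.576.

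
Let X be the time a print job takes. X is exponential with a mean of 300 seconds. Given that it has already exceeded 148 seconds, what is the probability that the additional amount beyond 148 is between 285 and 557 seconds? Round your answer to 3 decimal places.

0.231

The rate is λ = 1/300 = 0.00333333 per second.
Memoryless: the residual past 148 is again Exp(λ).
P(285 < residual < 557) = e^(−λ·285) − e^(−λ·557) = 0.38674 − 0.15619 ≈ 0.231.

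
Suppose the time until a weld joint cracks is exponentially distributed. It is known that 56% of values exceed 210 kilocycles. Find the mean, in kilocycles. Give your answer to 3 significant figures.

e^(−λ·210) = 0.56 ⇒ λ = −ln(0.56)/210 = 0.00276104.
Mean = 1/λ = 362.182 kilocycles.

362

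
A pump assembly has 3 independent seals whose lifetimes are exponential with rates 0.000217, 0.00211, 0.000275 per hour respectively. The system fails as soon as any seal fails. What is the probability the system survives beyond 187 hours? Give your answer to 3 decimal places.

0.615

The time to first failure is exponential with rate Σλ = 0.000217 + 0.00211 + 0.000275 = 0.002602.
P(min > 187) = e^(−0.002602·187) = e^(−0.48657) ≈ 0.615.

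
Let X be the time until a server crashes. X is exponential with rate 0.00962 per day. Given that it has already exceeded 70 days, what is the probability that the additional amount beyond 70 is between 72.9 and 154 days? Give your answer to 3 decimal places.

0.269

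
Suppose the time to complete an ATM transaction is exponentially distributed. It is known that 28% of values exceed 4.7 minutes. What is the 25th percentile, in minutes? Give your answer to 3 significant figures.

e^(−λ·4.7) = 0.28 ⇒ λ = −ln(0.28)/4.7 = 0.270844.
25th percentile: 1 − e^(−λt) = 0.25, t = −ln(0.75)/λ = 1.06217 minutes.

1.06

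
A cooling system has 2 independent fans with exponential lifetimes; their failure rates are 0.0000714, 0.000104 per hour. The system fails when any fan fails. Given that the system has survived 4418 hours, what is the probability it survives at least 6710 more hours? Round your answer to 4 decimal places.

0.3082

Time to first failure ~ Exp(Σλ) with Σλ = 0.0001754.
By memorylessness, P(T > 4418+6710 | T > 4418) = P(T > 6710) = e^(−0.0001754·6710) ≈ 0.3082.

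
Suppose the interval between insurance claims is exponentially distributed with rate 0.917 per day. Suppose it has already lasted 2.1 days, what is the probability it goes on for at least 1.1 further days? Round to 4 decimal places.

P(X > s+t | X > s) = e^(−λ(s+t))/e^(−λs) = e^(−λt), independent of s = 2.1.
P(X > 1.1) = e^(−1.0087) ≈ 0.3647.

0.3647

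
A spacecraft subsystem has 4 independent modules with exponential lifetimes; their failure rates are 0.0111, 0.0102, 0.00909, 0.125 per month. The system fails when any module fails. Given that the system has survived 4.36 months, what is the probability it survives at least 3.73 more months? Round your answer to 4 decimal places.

Time to first failure ~ Exp(Σλ) with Σλ = 0.15539.
By memorylessness, P(T > 4.36+3.73 | T > 4.36) = P(T > 3.73) = e^(−0.15539·3.73) ≈ 0.5601.

0.5601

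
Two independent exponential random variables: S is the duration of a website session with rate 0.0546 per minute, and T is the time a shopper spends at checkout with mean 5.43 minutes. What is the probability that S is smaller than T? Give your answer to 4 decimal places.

0.2287

λ_1 = 0.0546, λ_2 = 1/5.43 = 0.184162.
For independent exponentials, P(S < T) = λ_1/(λ_1+λ_2) = 0.0546/0.238762 ≈ 0.2287.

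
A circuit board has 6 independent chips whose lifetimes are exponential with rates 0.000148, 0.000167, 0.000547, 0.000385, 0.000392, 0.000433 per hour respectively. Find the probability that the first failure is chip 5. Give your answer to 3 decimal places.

The time to first failure is exponential with rate Σλ = 0.000148 + 0.000167 + 0.000547 + 0.000385 + 0.000392 + 0.000433 = 0.002072.
P(chip 5 first) = λ_5/Σλ = 0.000392/0.002072 ≈ 0.189.

0.189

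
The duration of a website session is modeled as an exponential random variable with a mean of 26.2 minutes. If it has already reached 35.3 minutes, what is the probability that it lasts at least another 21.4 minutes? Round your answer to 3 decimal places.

0.442

The rate is λ = 1/26.2 = 0.0381679 per minute.
The exponential is memoryless, so the remaining time is again Exp(λ): the condition X > 35.3 is irrelevant.
P(X > 21.4) = e^(−0.81679) ≈ 0.442.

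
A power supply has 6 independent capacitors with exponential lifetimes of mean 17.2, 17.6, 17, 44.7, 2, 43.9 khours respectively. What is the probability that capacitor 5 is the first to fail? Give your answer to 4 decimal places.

0.6955

Rates: λ_i = 1/mean_i → 0.0581395, 0.0568182, 0.0588235, 0.0223714, 0.5, 0.022779; Σλ = 0.718932.
P(capacitor 5 first) = λ_5/Σλ = 0.5/0.718932 ≈ 0.6955.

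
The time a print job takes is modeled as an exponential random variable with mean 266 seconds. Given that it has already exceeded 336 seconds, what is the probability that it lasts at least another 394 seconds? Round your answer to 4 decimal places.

The rate is λ = 1/266 = 0.0037594 per second.
P(X > s+t | X > s) = e^(−λ(s+t))/e^(−λs) = e^(−λt), independent of s = 336.
P(X > 394) = e^(−1.4812) ≈ 0.2274.

0.2274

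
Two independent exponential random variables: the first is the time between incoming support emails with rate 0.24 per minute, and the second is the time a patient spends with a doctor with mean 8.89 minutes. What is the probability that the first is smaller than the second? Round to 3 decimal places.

λ_1 = 0.24, λ_2 = 1/8.89 = 0.112486.
For independent exponentials, P(the first < the second) = λ_1/(λ_1+λ_2) = 0.24/0.352486 ≈ 0.681.

0.681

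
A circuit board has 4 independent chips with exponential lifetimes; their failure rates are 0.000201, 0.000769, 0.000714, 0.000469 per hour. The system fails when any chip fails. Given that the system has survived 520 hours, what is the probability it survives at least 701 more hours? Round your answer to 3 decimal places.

0.221

Time to first failure ~ Exp(Σλ) with Σλ = 0.002153.
By memorylessness, P(T > 520+701 | T > 520) = P(T > 701) = e^(−0.002153·701) ≈ 0.221.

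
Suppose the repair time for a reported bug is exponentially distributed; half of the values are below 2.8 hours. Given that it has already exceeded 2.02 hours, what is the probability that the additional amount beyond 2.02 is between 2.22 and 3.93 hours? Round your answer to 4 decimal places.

0.1992

For an exponential, median = ln(2)/λ, so λ = ln 2 / 2.8 = 0.247553 per hour.
Memoryless: the residual past 2.02 is again Exp(λ).
P(2.22 < residual < 3.93) = e^(−λ·2.22) − e^(−λ·3.93) = 0.57720 − 0.37799 ≈ 0.1992.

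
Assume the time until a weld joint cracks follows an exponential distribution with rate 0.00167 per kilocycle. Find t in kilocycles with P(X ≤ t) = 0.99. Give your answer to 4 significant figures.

2758

Set 1 − e^(−λt) = 0.99, so t = −ln(0.01)/λ = 4.6052/0.00167 ≈ 2757.59 kilocycles.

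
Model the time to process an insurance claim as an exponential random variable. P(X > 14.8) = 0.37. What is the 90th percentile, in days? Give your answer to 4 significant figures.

34.28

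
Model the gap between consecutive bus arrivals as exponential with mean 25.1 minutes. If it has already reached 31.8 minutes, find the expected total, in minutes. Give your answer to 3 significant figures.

56.9

The rate is λ = 1/25.1 = 0.0398406 per minute.
By memorylessness, E[X | X > 31.8] = 31.8 + 1/λ = 31.8 + 25.1 = 56.9 minutes.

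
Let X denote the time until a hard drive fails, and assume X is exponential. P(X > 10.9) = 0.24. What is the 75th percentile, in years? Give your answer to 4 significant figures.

e^(−λ·10.9) = 0.24 ⇒ λ = −ln(0.24)/10.9 = 0.130928.
75th percentile: 1 − e^(−λt) = 0.75, t = −ln(0.25)/λ = 10.5882 years.

10.59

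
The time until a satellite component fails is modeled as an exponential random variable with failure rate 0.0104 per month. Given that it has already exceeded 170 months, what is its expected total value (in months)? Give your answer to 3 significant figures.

266

By memorylessness, E[X | X > 170] = 170 + 1/λ = 170 + 96.1538 = 266.154 months.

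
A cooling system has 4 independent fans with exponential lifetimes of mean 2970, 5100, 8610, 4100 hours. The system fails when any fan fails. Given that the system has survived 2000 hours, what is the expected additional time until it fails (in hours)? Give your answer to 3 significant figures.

1120

First-failure rate Σλ = 1/2970 + 1/5100 + 1/8610 + 1/4100 = 0.000892825.
By memorylessness the expected residual is 1/Σλ = 1120.04 hours, regardless of the 2000 already elapsed.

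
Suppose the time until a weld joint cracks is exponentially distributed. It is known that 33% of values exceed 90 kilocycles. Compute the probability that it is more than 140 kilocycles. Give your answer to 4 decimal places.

e^(−λ·90) = 0.33 ⇒ λ = −ln(0.33)/90 = 0.0123185.
P(X > 140) = e^(−0.0123185·140) = e^(−1.7246) ≈ 0.1782.

0.1782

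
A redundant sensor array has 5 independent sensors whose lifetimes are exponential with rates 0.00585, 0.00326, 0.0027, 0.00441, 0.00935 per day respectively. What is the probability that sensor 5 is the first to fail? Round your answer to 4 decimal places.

0.3657

The time to first failure is exponential with rate Σλ = 0.00585 + 0.00326 + 0.0027 + 0.00441 + 0.00935 = 0.02557.
P(sensor 5 first) = λ_5/Σλ = 0.00935/0.02557 ≈ 0.3657.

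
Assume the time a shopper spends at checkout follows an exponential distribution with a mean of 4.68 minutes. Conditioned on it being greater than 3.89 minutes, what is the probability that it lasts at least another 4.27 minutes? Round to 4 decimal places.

0.4016

The rate is λ = 1/4.68 = 0.213675 per minute.
P(X > s+t | X > s) = e^(−λ(s+t))/e^(−λs) = e^(−λt), independent of s = 3.89.
P(X > 4.27) = e^(−0.91239) ≈ 0.4016.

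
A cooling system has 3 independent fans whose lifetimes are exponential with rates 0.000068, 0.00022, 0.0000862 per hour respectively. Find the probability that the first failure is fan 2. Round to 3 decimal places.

The time to first failure is exponential with rate Σλ = 0.000068 + 0.00022 + 0.0000862 = 0.0003742.
P(fan 2 first) = λ_2/Σλ = 0.00022/0.0003742 ≈ 0.588.

0.588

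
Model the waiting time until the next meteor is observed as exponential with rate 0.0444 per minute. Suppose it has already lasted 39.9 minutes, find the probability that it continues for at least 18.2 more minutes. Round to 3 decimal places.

0.446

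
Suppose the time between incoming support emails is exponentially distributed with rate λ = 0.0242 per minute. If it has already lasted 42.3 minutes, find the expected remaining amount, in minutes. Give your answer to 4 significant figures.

By memorylessness, the remaining amount past any threshold is again Exp(λ) with mean 1/λ = 41.3223 minutes.

41.32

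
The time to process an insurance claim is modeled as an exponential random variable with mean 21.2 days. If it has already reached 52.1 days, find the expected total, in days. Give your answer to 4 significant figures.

The rate is λ = 1/21.2 = 0.0471698 per day.
By memorylessness, E[X | X > 52.1] = 52.1 + 1/λ = 52.1 + 21.2 = 73.3 days.

73.30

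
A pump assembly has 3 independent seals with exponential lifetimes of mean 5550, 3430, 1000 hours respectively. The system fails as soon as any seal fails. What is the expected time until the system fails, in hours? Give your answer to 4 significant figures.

The first failure time is exponential with rate Σλ_i = 1/5550 + 1/3430 + 1/1000 = 0.00147173 per hour.
E[min] = 1/Σλ = 1/0.00147173 = 679.475 hours.

679.5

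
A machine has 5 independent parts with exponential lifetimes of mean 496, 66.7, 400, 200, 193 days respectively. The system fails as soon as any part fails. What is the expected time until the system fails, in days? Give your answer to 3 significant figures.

33.7

The first failure time is exponential with rate Σλ_i = 1/496 + 1/66.7 + 1/400 + 1/200 + 1/193 = 0.02969 per day.
E[min] = 1/Σλ = 1/0.02969 = 33.6814 days.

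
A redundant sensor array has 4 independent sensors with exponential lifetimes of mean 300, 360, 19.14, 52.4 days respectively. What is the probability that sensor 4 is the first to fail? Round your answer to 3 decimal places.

Rates: λ_i = 1/mean_i → 0.00333333, 0.00277778, 0.0522466, 0.019084; Σλ = 0.0774417.
P(sensor 4 first) = λ_4/Σλ = 0.019084/0.0774417 ≈ 0.246.

0.246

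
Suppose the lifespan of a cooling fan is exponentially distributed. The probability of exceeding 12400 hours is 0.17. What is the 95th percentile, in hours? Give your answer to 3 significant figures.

e^(−λ·12400) = 0.17 ⇒ λ = −ln(0.17)/12400 = 0.0001429.
95th percentile: 1 − e^(−λt) = 0.95, t = −ln(0.05)/λ = 20963.9 hours.

21000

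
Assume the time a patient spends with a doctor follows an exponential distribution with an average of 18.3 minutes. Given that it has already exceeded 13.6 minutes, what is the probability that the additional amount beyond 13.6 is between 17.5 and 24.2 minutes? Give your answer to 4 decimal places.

0.1178

The rate is λ = 1/18.3 = 0.0546448 per minute.
Memoryless: the residual past 13.6 is again Exp(λ).
P(17.5 < residual < 24.2) = e^(−λ·17.5) − e^(−λ·24.2) = 0.38432 − 0.26649 ≈ 0.1178.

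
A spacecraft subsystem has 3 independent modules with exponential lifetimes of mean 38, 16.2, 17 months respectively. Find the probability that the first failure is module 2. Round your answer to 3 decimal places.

Rates: λ_i = 1/mean_i → 0.0263158, 0.0617284, 0.0588235; Σλ = 0.146868.
P(module 2 first) = λ_2/Σλ = 0.0617284/0.146868 ≈ 0.420.

0.420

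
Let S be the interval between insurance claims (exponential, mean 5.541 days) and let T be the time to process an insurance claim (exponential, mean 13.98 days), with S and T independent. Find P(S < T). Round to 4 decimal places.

0.7162

λ_1 = 1/5.541 = 0.180473, λ_2 = 1/13.98 = 0.0715308.
For independent exponentials, P(S < T) = λ_1/(λ_1+λ_2) = 0.180473/0.252004 ≈ 0.7162.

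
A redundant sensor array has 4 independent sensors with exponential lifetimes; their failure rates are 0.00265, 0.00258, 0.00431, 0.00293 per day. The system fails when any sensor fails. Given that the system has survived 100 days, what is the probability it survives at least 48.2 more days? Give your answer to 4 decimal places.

0.5482

Time to first failure ~ Exp(Σλ) with Σλ = 0.01247.
By memorylessness, P(T > 100+48.2 | T > 100) = P(T > 48.2) = e^(−0.01247·48.2) ≈ 0.5482.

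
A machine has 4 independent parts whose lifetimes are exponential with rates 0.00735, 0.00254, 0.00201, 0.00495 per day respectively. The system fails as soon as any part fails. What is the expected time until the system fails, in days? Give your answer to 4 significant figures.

The time to first failure is exponential with rate Σλ = 0.00735 + 0.00254 + 0.00201 + 0.00495 = 0.01685.
E[min] = 1/Σλ = 1/0.01685 = 59.3472 days.

59.35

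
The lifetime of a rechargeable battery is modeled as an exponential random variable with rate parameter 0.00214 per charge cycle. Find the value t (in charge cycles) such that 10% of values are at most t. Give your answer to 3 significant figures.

49.2

Set 1 − e^(−λt) = 0.1, so t = −ln(0.9)/λ = 0.10536/0.00214 ≈ 49.2339 charge cycles.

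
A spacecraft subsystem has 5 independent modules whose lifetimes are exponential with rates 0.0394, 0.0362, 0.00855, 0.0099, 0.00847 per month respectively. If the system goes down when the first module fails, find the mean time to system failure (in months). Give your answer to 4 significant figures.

9.754

The time to first failure is exponential with rate Σλ = 0.0394 + 0.0362 + 0.00855 + 0.0099 + 0.00847 = 0.10252.
E[min] = 1/Σλ = 1/0.10252 = 9.75419 months.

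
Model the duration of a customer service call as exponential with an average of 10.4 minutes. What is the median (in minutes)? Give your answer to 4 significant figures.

7.209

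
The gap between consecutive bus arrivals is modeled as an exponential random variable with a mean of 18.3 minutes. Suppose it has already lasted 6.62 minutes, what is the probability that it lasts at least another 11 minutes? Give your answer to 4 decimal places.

0.5482

The rate is λ = 1/18.3 = 0.0546448 per minute.
The exponential is memoryless, so the remaining time is again Exp(λ): the condition X > 6.62 is irrelevant.
P(X > 11) = e^(−0.60109) ≈ 0.5482.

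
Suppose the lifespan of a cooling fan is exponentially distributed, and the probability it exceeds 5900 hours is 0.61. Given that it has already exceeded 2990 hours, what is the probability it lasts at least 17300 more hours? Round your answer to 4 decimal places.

From e^(−λ·5900) = 0.61, λ = −ln(0.61)/5900 = 0.000083779.
Memoryless: P(X > 2990+17300 | X > 2990) = P(X > 17300) = e^(−0.000083779·17300) ≈ 0.2347.

0.2347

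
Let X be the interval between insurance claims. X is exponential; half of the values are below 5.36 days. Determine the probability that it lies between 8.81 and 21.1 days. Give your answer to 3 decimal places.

0.255

For an exponential, median = ln(2)/λ, so λ = ln 2 / 5.36 = 0.129319 per day.
P(8.81 < X < 21.1) = e^(−λ·8.81) − e^(−λ·21.1) = 0.32004 − 0.06531 ≈ 0.255.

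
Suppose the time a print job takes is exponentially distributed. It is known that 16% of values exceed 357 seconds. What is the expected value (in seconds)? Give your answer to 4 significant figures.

194.8

e^(−λ·357) = 0.16 ⇒ λ = −ln(0.16)/357 = 0.00513328.
Mean = 1/λ = 194.807 seconds.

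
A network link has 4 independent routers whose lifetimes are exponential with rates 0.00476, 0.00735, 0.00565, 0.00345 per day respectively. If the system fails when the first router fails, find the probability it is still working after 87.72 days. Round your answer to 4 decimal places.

0.1556

The time to first failure is exponential with rate Σλ = 0.00476 + 0.00735 + 0.00565 + 0.00345 = 0.02121.
P(min > 87.72) = e^(−0.02121·87.72) = e^(−1.8605) ≈ 0.1556.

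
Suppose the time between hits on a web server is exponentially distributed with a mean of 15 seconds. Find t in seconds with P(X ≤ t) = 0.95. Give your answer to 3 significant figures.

The rate is λ = 1/15 = 0.0666667 per second.
Set 1 − e^(−λt) = 0.95, so t = −ln(0.05)/λ = 2.9957/0.0666667 ≈ 44.936 seconds.

44.9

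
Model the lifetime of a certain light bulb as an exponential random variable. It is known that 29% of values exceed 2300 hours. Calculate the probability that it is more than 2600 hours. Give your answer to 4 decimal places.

e^(−λ·2300) = 0.29 ⇒ λ = −ln(0.29)/2300 = 0.000538206.
P(X > 2600) = e^(−0.000538206·2600) = e^(−1.3993) ≈ 0.2468.

0.2468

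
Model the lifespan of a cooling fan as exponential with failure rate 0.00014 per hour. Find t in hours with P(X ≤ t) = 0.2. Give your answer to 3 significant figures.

1590

Set 1 − e^(−λt) = 0.2, so t = −ln(0.8)/λ = 0.22314/0.00014 ≈ 1593.88 hours.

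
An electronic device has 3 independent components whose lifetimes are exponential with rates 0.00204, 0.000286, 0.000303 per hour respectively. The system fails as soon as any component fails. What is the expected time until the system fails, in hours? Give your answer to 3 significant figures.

380

The time to first failure is exponential with rate Σλ = 0.00204 + 0.000286 + 0.000303 = 0.002629.
E[min] = 1/Σλ = 1/0.002629 = 380.373 hours.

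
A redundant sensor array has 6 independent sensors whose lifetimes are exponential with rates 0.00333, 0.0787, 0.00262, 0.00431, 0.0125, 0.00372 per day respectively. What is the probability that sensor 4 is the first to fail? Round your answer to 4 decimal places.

The time to first failure is exponential with rate Σλ = 0.00333 + 0.0787 + 0.00262 + 0.00431 + 0.0125 + 0.00372 = 0.10518.
P(sensor 4 first) = λ_4/Σλ = 0.00431/0.10518 ≈ 0.0410.

0.0410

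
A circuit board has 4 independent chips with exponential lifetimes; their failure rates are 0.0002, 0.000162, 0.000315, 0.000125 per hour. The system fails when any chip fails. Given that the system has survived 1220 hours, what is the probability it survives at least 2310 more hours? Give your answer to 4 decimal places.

Time to first failure ~ Exp(Σλ) with Σλ = 0.000802.
By memorylessness, P(T > 1220+2310 | T > 1220) = P(T > 2310) = e^(−0.000802·2310) ≈ 0.1568.

0.1568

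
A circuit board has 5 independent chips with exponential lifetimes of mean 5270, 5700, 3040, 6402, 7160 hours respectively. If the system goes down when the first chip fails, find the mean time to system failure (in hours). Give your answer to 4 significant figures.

1010

The first failure time is exponential with rate Σλ_i = 1/5270 + 1/5700 + 1/3040 + 1/6402 + 1/7160 = 0.000990005 per hour.
E[min] = 1/Σλ = 1/0.000990005 = 1010.1 hours.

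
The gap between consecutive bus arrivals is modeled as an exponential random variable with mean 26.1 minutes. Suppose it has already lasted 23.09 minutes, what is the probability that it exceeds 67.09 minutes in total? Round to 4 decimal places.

0.1853

The rate is λ = 1/26.1 = 0.0383142 per minute.
The exponential is memoryless, so the remaining time is again Exp(λ): the condition X > 23.09 is irrelevant.
P(X > 44) = e^(−1.6858) ≈ 0.1853.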